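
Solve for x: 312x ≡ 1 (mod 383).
178

gcd(312, 383) = 1, so the inverse exists.
Extended Euclidean algorithm on (383, 312):
383 = 1 × 312 + 71  ⟹  71 = (1)·383 + (-1)·312
312 = 4 × 71 + 28  ⟹  28 = (-4)·383 + (5)·312
71 = 2 × 28 + 15  ⟹  15 = (9)·383 + (-11)·312
28 = 1 × 15 + 13  ⟹  13 = (-13)·383 + (16)·312
15 = 1 × 13 + 2  ⟹  2 = (22)·383 + (-27)·312
13 = 6 × 2 + 1  ⟹  1 = (-145)·383 + (178)·312
So (178)·312 ≡ 1 (mod 383), i.e. 312^(-1) ≡ 178 (mod 383).
Check: 312 × 178 = 55536 ≡ 1 (mod 383)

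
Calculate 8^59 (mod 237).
176

Repeated squaring. Binary of 59 = 111011.
8^1 ≡ 8 (mod 237); 8^2 ≡ 64 (mod 237); 8^4 ≡ 67 (mod 237); 8^8 ≡ 223 (mod 237); 8^16 ≡ 196 (mod 237); 8^32 ≡ 22 (mod 237)
8^59 = 8^1 × 8^2 × 8^8 × 8^16 × 8^32 ≡ 176 (mod 237)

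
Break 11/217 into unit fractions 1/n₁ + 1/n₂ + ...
1/20 + 1/1447 + 1/6279980

Greedy algorithm:
11/217: ceiling(217/11) = 20, use 1/20
3/4340: ceiling(4340/3) = 1447, use 1/1447
1/6279980: ceiling(6279980/1) = 6279980, use 1/6279980
Result: 11/217 = 1/20 + 1/1447 + 1/6279980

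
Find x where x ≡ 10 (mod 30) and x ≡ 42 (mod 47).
700

Using Chinese Remainder Theorem:
M = 30 × 47 = 1410
M1 = 47, M2 = 30
y1 = 47^(-1) mod 30 = 23
y2 = 30^(-1) mod 47 = 11
x = (10×47×23 + 42×30×11) mod 1410 = 700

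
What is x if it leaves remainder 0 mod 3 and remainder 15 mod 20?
15

Using Chinese Remainder Theorem:
M = 3 × 20 = 60
M1 = 20, M2 = 3
y1 = 20^(-1) mod 3 = 2
y2 = 3^(-1) mod 20 = 7
x = (0×20×2 + 15×3×7) mod 60 = 15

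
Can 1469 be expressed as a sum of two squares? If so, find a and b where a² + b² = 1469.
5² + 38² (a=5, b=38)

Factorization: 1469 = 13 × 113
By Fermat: n is sum of two squares iff every prime p ≡ 3 (mod 4) appears to even power.
All primes ≡ 3 (mod 4) appear to even power.
Search a = 0, 1, 2, … for 1469 - a² a perfect square: first hit at a = 5: 1469 - 25 = 1444 = 38².
1469 = 5² + 38² = 25 + 1444 ✓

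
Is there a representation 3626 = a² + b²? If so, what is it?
35² + 49² (a=35, b=49)

Factorization: 3626 = 2 × 7^2 × 37
By Fermat: n is sum of two squares iff every prime p ≡ 3 (mod 4) appears to even power.
All primes ≡ 3 (mod 4) appear to even power.
Search a = 0, 1, 2, … for 3626 - a² a perfect square: first hit at a = 35: 3626 - 1225 = 2401 = 49².
3626 = 35² + 49² = 1225 + 2401 ✓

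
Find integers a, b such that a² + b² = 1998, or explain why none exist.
Not possible

Factorization: 1998 = 2 × 3^3 × 37
By Fermat: n is sum of two squares iff every prime p ≡ 3 (mod 4) appears to even power.
Prime(s) ≡ 3 (mod 4) with odd exponent: [(3, 3)]
Therefore 1998 cannot be expressed as a² + b².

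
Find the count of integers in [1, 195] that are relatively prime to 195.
96

195 = 3 × 5 × 13
φ(n) = n × ∏(1 - 1/p) for each prime p dividing n
φ(195) = 195 × (1 - 1/3) × (1 - 1/5) × (1 - 1/13) = 96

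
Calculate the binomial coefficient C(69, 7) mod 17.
0

Using Lucas' theorem:
Write n=69 and k=7 in base 17:
n in base 17: [4, 1]
k in base 17: [0, 7]
C(69,7) mod 17 = ∏ C(n_i, k_i) mod 17
Digit binomials (mod 17): C(4,0) = 1; C(1,7) = 0 (k_i > n_i)
Product: 1 × 0 = 0 ≡ 0 (mod 17)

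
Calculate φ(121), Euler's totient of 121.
110

121 = 11^2
φ(n) = n × ∏(1 - 1/p) for each prime p dividing n
φ(121) = 121 × (1 - 1/11) = 110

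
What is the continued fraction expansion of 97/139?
[0; 1, 2, 3, 4, 3]

Euclidean algorithm steps:
97 = 0 × 139 + 97
139 = 1 × 97 + 42
97 = 2 × 42 + 13
42 = 3 × 13 + 3
13 = 4 × 3 + 1
3 = 3 × 1 + 0
Continued fraction: [0; 1, 2, 3, 4, 3]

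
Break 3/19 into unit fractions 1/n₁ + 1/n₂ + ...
1/7 + 1/67 + 1/8911

Greedy algorithm:
3/19: ceiling(19/3) = 7, use 1/7
2/133: ceiling(133/2) = 67, use 1/67
1/8911: ceiling(8911/1) = 8911, use 1/8911
Result: 3/19 = 1/7 + 1/67 + 1/8911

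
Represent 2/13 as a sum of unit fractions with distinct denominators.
1/7 + 1/91

Greedy algorithm:
2/13: ceiling(13/2) = 7, use 1/7
1/91: ceiling(91/1) = 91, use 1/91
Result: 2/13 = 1/7 + 1/91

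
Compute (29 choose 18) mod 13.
0

Using Lucas' theorem:
Write n=29 and k=18 in base 13:
n in base 13: [2, 3]
k in base 13: [1, 5]
C(29,18) mod 13 = ∏ C(n_i, k_i) mod 13
Digit binomials (mod 13): C(2,1) = 2; C(3,5) = 0 (k_i > n_i)
Product: 2 × 0 = 0 ≡ 0 (mod 13)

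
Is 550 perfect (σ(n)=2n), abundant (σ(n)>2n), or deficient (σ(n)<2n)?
abundant

Proper divisors of 550: sum = 1 + 2 + 5 + 10 + 11 + 22 + 25 + 50 + 55 + 110 + 275 = 566
Since 566 > 550, 550 is abundant.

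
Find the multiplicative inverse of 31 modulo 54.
7

gcd(31, 54) = 1, so the inverse exists.
Extended Euclidean algorithm on (54, 31):
54 = 1 × 31 + 23  ⟹  23 = (1)·54 + (-1)·31
31 = 1 × 23 + 8  ⟹  8 = (-1)·54 + (2)·31
23 = 2 × 8 + 7  ⟹  7 = (3)·54 + (-5)·31
8 = 1 × 7 + 1  ⟹  1 = (-4)·54 + (7)·31
So (7)·31 ≡ 1 (mod 54), i.e. 31^(-1) ≡ 7 (mod 54).
Check: 31 × 7 = 217 ≡ 1 (mod 54)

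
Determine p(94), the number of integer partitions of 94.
92669720

p(n) counts ways to write n as a sum of positive integers (order ignored).
Euler's pentagonal recurrence: p(k) = p(k-1) + p(k-2) - p(k-5) - p(k-7) + p(k-12) + p(k-15) - ... (offsets j(3j∓1)/2, signs ++--, p(0)=1, p(<0)=0).
DP table for k = 0..93: p(0)=1, p(1)=1, p(2)=2, p(3)=3, p(4)=5, p(5)=7, p(6)=11, p(7)=15, p(8)=22, p(9)=30, p(10)=42, p(11)=56, p(12)=77, p(13)=101, p(14)=135, p(15)=176, p(16)=231, p(17)=297, p(18)=385, p(19)=490, p(20)=627, p(21)=792, p(22)=1002, p(23)=1255, p(24)=1575, p(25)=1958, p(26)=2436, p(27)=3010, p(28)=3718, p(29)=4565, p(30)=5604, p(31)=6842, p(32)=8349, p(33)=10143, p(34)=12310, p(35)=14883, p(36)=17977, p(37)=21637, p(38)=26015, p(39)=31185, p(40)=37338, p(41)=44583, p(42)=53174, p(43)=63261, p(44)=75175, p(45)=89134, p(46)=105558, p(47)=124754, p(48)=147273, p(49)=173525, p(50)=204226, p(51)=239943, p(52)=281589, p(53)=329931, p(54)=386155, p(55)=451276, p(56)=526823, p(57)=614154, p(58)=715220, p(59)=831820, p(60)=966467, p(61)=1121505, p(62)=1300156, p(63)=1505499, p(64)=1741630, p(65)=2012558, p(66)=2323520, p(67)=2679689, p(68)=3087735, p(69)=3554345, p(70)=4087968, p(71)=4697205, p(72)=5392783, p(73)=6185689, p(74)=7089500, p(75)=8118264, p(76)=9289091, p(77)=10619863, p(78)=12132164, p(79)=13848650, p(80)=15796476, p(81)=18004327, p(82)=20506255, p(83)=23338469, p(84)=26543660, p(85)=30167357, p(86)=34262962, p(87)=38887673, p(88)=44108109, p(89)=49995925, p(90)=56634173, p(91)=64112359, p(92)=72533807, p(93)=82010177.
Final step: p(94) = p(93) + p(92) - p(89) - p(87) + p(82) + p(79) - p(72) - p(68) + p(59) + p(54) - p(43) - p(37) + p(24) + p(17) - p(2)
= 82010177 + 72533807 - 49995925 - 38887673 + 20506255 + 13848650 - 5392783 - 3087735 + 831820 + 386155 - 63261 - 21637 + 1575 + 297 - 2
= 92669720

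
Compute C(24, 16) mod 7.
2

Using Lucas' theorem:
Write n=24 and k=16 in base 7:
n in base 7: [3, 3]
k in base 7: [2, 2]
C(24,16) mod 7 = ∏ C(n_i, k_i) mod 7
Digit binomials (mod 7): C(3,2) = 3; C(3,2) = 3
Product: 3 × 3 = 9 ≡ 2 (mod 7)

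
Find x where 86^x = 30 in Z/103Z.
42

Baby-step giant-step with step n = ⌈√103⌉ = 11.
Baby steps 86^j mod 103 (j:value) for j=0..10: 0:1, 1:86, 2:83, 3:31, 4:91, 5:101, 6:34, 7:40, 8:41, 9:24, 10:4.
Giant-step multiplier: 86^(-11) ≡ 86^(102-11) = 86^91 ≡ 53 (mod 103).
Giant steps γ_i = 30·53^i mod 103: γ_0=30, γ_1=45, γ_2=16, γ_3=24 (in table at j=9).
x = i·n + j = 3·11 + 9 = 42.
Check: 86^42 ≡ 30 (mod 103).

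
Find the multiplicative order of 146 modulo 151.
150

151 is prime, so ord(146) divides φ(151) = 150.
Divisors of 150: 1, 2, 3, 5, 6, 10, 15, 25, 30, 50, 75, 150.
Repeated squaring: 146^1 ≡ 146, 146^2 ≡ 25, 146^4 ≡ 21, 146^8 ≡ 139, 146^16 ≡ 144, 146^32 ≡ 49, 146^64 ≡ 136, 146^128 ≡ 74 (mod 151).
Test 146^d mod 151 for each divisor d in increasing order:
146^1 ≡ 146
146^2 ≡ 25
146^3 = 146^2·146^1 ≡ 26
146^5 = 146^4·146^1 ≡ 46
146^6 = 146^4·146^2 ≡ 72
146^10 = 146^8·146^2 ≡ 2
146^15 = 146^8·146^4·146^2·146^1 ≡ 92
146^25 = 146^16·146^8·146^1 ≡ 33
146^30 = 146^16·146^8·146^4·146^2 ≡ 8
146^50 = 146^32·146^16·146^2 ≡ 32
146^75 = 146^64·146^8·146^2·146^1 ≡ 150
146^150 = 146^128·146^16·146^4·146^2 ≡ 1  ← first divisor giving 1
The order is 150.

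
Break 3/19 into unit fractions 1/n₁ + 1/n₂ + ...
1/7 + 1/67 + 1/8911

Greedy algorithm:
3/19: ceiling(19/3) = 7, use 1/7
2/133: ceiling(133/2) = 67, use 1/67
1/8911: ceiling(8911/1) = 8911, use 1/8911
Result: 3/19 = 1/7 + 1/67 + 1/8911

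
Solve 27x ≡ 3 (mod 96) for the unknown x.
x ≡ 25 (mod 32)

gcd(27, 96) = 3, which divides 3, so solutions exist.
Divide through by 3: 9x ≡ 1 (mod 32).
Find 9^(-1) mod 32 by the extended Euclidean algorithm:
32 = 3 × 9 + 5  ⟹  5 = (1)·32 + (-3)·9
9 = 1 × 5 + 4  ⟹  4 = (-1)·32 + (4)·9
5 = 1 × 4 + 1  ⟹  1 = (2)·32 + (-7)·9
So (-7)·9 ≡ 1 (mod 32), i.e. 9^(-1) ≡ -7 ≡ 25 (mod 32).
x ≡ 25 × 1 = 25 ≡ 25 (mod 32).
Check: 27 × 25 = 675 ≡ 3 (mod 96).
x ≡ 25 (mod 32), giving 3 solutions mod 96.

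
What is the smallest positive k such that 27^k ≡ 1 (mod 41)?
8

41 is prime, so ord(27) divides φ(41) = 40.
Divisors of 40: 1, 2, 4, 5, 8, 10, 20, 40.
Repeated squaring: 27^1 ≡ 27, 27^2 ≡ 32, 27^4 ≡ 40, 27^8 ≡ 1, 27^16 ≡ 1, 27^32 ≡ 1 (mod 41).
Test 27^d mod 41 for each divisor d in increasing order:
27^1 ≡ 27
27^2 ≡ 32
27^4 ≡ 40
27^5 = 27^4·27^1 ≡ 14
27^8 ≡ 1  ← first divisor giving 1
The order is 8.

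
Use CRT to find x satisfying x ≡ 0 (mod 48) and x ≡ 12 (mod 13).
480

Using Chinese Remainder Theorem:
M = 48 × 13 = 624
M1 = 13, M2 = 48
y1 = 13^(-1) mod 48 = 37
y2 = 48^(-1) mod 13 = 3
x = (0×13×37 + 12×48×3) mod 624 = 480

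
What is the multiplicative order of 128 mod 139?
138

139 is prime, so ord(128) divides φ(139) = 138.
Divisors of 138: 1, 2, 3, 6, 23, 46, 69, 138.
Repeated squaring: 128^1 ≡ 128, 128^2 ≡ 121, 128^4 ≡ 46, 128^8 ≡ 31, 128^16 ≡ 127, 128^32 ≡ 5, 128^64 ≡ 25, 128^128 ≡ 69 (mod 139).
Test 128^d mod 139 for each divisor d in increasing order:
128^1 ≡ 128
128^2 ≡ 121
128^3 = 128^2·128^1 ≡ 59
128^6 = 128^4·128^2 ≡ 6
128^23 = 128^16·128^4·128^2·128^1 ≡ 97
128^46 = 128^32·128^8·128^4·128^2 ≡ 96
128^69 = 128^64·128^4·128^1 ≡ 138
128^138 = 128^128·128^8·128^2 ≡ 1  ← first divisor giving 1
The order is 138.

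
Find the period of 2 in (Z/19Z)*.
18

19 is prime, so ord(2) divides φ(19) = 18.
Divisors of 18: 1, 2, 3, 6, 9, 18.
Repeated squaring: 2^1 ≡ 2, 2^2 ≡ 4, 2^4 ≡ 16, 2^8 ≡ 9, 2^16 ≡ 5 (mod 19).
Test 2^d mod 19 for each divisor d in increasing order:
2^1 ≡ 2
2^2 ≡ 4
2^3 = 2^2·2^1 ≡ 8
2^6 = 2^4·2^2 ≡ 7
2^9 = 2^8·2^1 ≡ 18
2^18 = 2^16·2^2 ≡ 1  ← first divisor giving 1
The order is 18.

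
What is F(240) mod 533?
246

Matrix identity: Q^n = [[F_(n+1), F_n], [F_n, F_(n-1)]] with Q = [[1,1],[1,0]].
n = 240 = 11110000₂. Square-and-multiply, entries mod 533:
Q^1 = [[1,1],[1,0]]
Q^3 = (Q^1)²·Q = [[3,2],[2,1]]
Q^7 = (Q^3)²·Q = [[21,13],[13,8]]
Q^15 = (Q^7)²·Q = [[454,77],[77,377]]
Q^30 = (Q^15)² = [[444,27],[27,417]]
Q^60 = (Q^30)² = [[122,328],[328,327]]
Q^120 = (Q^60)² = [[411,164],[164,247]]
Q^240 = (Q^120)² = [[206,246],[246,493]]
F_240 mod 533 = Q^240[0][1] = 246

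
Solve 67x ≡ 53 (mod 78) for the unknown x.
x ≡ 59 (mod 78)

gcd(67, 78) = 1, which divides 53, so solutions exist.
Find 67^(-1) mod 78 by the extended Euclidean algorithm:
78 = 1 × 67 + 11  ⟹  11 = (1)·78 + (-1)·67
67 = 6 × 11 + 1  ⟹  1 = (-6)·78 + (7)·67
So (7)·67 ≡ 1 (mod 78), i.e. 67^(-1) ≡ 7 (mod 78).
x ≡ 7 × 53 = 371 ≡ 59 (mod 78).
Check: 67 × 59 = 3953 ≡ 53 (mod 78).
Unique solution: x ≡ 59 (mod 78)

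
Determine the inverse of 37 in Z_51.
40

gcd(37, 51) = 1, so the inverse exists.
Extended Euclidean algorithm on (51, 37):
51 = 1 × 37 + 14  ⟹  14 = (1)·51 + (-1)·37
37 = 2 × 14 + 9  ⟹  9 = (-2)·51 + (3)·37
14 = 1 × 9 + 5  ⟹  5 = (3)·51 + (-4)·37
9 = 1 × 5 + 4  ⟹  4 = (-5)·51 + (7)·37
5 = 1 × 4 + 1  ⟹  1 = (8)·51 + (-11)·37
So (-11)·37 ≡ 1 (mod 51), i.e. 37^(-1) ≡ -11 ≡ 40 (mod 51).
Check: 37 × 40 = 1480 ≡ 1 (mod 51)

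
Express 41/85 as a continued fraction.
[0; 2, 13, 1, 2]

Euclidean algorithm steps:
41 = 0 × 85 + 41
85 = 2 × 41 + 3
41 = 13 × 3 + 2
3 = 1 × 2 + 1
2 = 2 × 1 + 0
Continued fraction: [0; 2, 13, 1, 2]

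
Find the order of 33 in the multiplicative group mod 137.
136

137 is prime, so ord(33) divides φ(137) = 136.
Divisors of 136: 1, 2, 4, 8, 17, 34, 68, 136.
Repeated squaring: 33^1 ≡ 33, 33^2 ≡ 130, 33^4 ≡ 49, 33^8 ≡ 72, 33^16 ≡ 115, 33^32 ≡ 73, 33^64 ≡ 123, 33^128 ≡ 59 (mod 137).
Test 33^d mod 137 for each divisor d in increasing order:
33^1 ≡ 33
33^2 ≡ 130
33^4 ≡ 49
33^8 ≡ 72
33^17 = 33^16·33^1 ≡ 96
33^34 = 33^32·33^2 ≡ 37
33^68 = 33^64·33^4 ≡ 136
33^136 = 33^128·33^8 ≡ 1  ← first divisor giving 1
The order is 136.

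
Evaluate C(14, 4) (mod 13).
0

Using Lucas' theorem:
Write n=14 and k=4 in base 13:
n in base 13: [1, 1]
k in base 13: [0, 4]
C(14,4) mod 13 = ∏ C(n_i, k_i) mod 13
Digit binomials (mod 13): C(1,0) = 1; C(1,4) = 0 (k_i > n_i)
Product: 1 × 0 = 0 ≡ 0 (mod 13)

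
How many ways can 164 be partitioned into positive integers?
156919475295

p(n) counts ways to write n as a sum of positive integers (order ignored).
Euler's pentagonal recurrence: p(k) = p(k-1) + p(k-2) - p(k-5) - p(k-7) + p(k-12) + p(k-15) - ... (offsets j(3j∓1)/2, signs ++--, p(0)=1, p(<0)=0).
DP table for k = 0..163: p(0)=1, p(1)=1, p(2)=2, p(3)=3, p(4)=5, p(5)=7, p(6)=11, p(7)=15, p(8)=22, p(9)=30, p(10)=42, p(11)=56, p(12)=77, p(13)=101, p(14)=135, p(15)=176, p(16)=231, p(17)=297, p(18)=385, p(19)=490, p(20)=627, p(21)=792, p(22)=1002, p(23)=1255, p(24)=1575, p(25)=1958, p(26)=2436, p(27)=3010, p(28)=3718, p(29)=4565, p(30)=5604, p(31)=6842, p(32)=8349, p(33)=10143, p(34)=12310, p(35)=14883, p(36)=17977, p(37)=21637, p(38)=26015, p(39)=31185, p(40)=37338, p(41)=44583, p(42)=53174, p(43)=63261, p(44)=75175, p(45)=89134, p(46)=105558, p(47)=124754, p(48)=147273, p(49)=173525, p(50)=204226, p(51)=239943, p(52)=281589, p(53)=329931, p(54)=386155, p(55)=451276, p(56)=526823, p(57)=614154, p(58)=715220, p(59)=831820, p(60)=966467, p(61)=1121505, p(62)=1300156, p(63)=1505499, p(64)=1741630, p(65)=2012558, p(66)=2323520, p(67)=2679689, p(68)=3087735, p(69)=3554345, p(70)=4087968, p(71)=4697205, p(72)=5392783, p(73)=6185689, p(74)=7089500, p(75)=8118264, p(76)=9289091, p(77)=10619863, p(78)=12132164, p(79)=13848650, p(80)=15796476, p(81)=18004327, p(82)=20506255, p(83)=23338469, p(84)=26543660, p(85)=30167357, p(86)=34262962, p(87)=38887673, p(88)=44108109, p(89)=49995925, p(90)=56634173, p(91)=64112359, p(92)=72533807, p(93)=82010177, p(94)=92669720, p(95)=104651419, p(96)=118114304, p(97)=133230930, p(98)=150198136, p(99)=169229875, p(100)=190569292, p(101)=214481126, p(102)=241265379, p(103)=271248950, p(104)=304801365, p(105)=342325709, p(106)=384276336, p(107)=431149389, p(108)=483502844, p(109)=541946240, p(110)=607163746, p(111)=679903203, p(112)=761002156, p(113)=851376628, p(114)=952050665, p(115)=1064144451, p(116)=1188908248, p(117)=1327710076, p(118)=1482074143, p(119)=1653668665, p(120)=1844349560, p(121)=2056148051, p(122)=2291320912, p(123)=2552338241, p(124)=2841940500, p(125)=3163127352, p(126)=3519222692, p(127)=3913864295, p(128)=4351078600, p(129)=4835271870, p(130)=5371315400, p(131)=5964539504, p(132)=6620830889, p(133)=7346629512, p(134)=8149040695, p(135)=9035836076, p(136)=10015581680, p(137)=11097645016, p(138)=12292341831, p(139)=13610949895, p(140)=15065878135, p(141)=16670689208, p(142)=18440293320, p(143)=20390982757, p(144)=22540654445, p(145)=24908858009, p(146)=27517052599, p(147)=30388671978, p(148)=33549419497, p(149)=37027355200, p(150)=40853235313, p(151)=45060624582, p(152)=49686288421, p(153)=54770336324, p(154)=60356673280, p(155)=66493182097, p(156)=73232243759, p(157)=80630964769, p(158)=88751778802, p(159)=97662728555, p(160)=107438159466, p(161)=118159068427, p(162)=129913904637, p(163)=142798995930.
Final step: p(164) = p(163) + p(162) - p(159) - p(157) + p(152) + p(149) - p(142) - p(138) + p(129) + p(124) - p(113) - p(107) + p(94) + p(87) - p(72) - p(64) + p(47) + p(38) - p(19) - p(9)
= 142798995930 + 129913904637 - 97662728555 - 80630964769 + 49686288421 + 37027355200 - 18440293320 - 12292341831 + 4835271870 + 2841940500 - 851376628 - 431149389 + 92669720 + 38887673 - 5392783 - 1741630 + 124754 + 26015 - 490 - 30
= 156919475295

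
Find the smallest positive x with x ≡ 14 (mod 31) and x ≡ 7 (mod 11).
293

Using Chinese Remainder Theorem:
M = 31 × 11 = 341
M1 = 11, M2 = 31
y1 = 11^(-1) mod 31 = 17
y2 = 31^(-1) mod 11 = 5
x = (14×11×17 + 7×31×5) mod 341 = 293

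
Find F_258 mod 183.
22

Matrix identity: Q^n = [[F_(n+1), F_n], [F_n, F_(n-1)]] with Q = [[1,1],[1,0]].
n = 258 = 100000010₂. Square-and-multiply, entries mod 183:
Q^1 = [[1,1],[1,0]]
Q^2 = (Q^1)² = [[2,1],[1,1]]
Q^4 = (Q^2)² = [[5,3],[3,2]]
Q^8 = (Q^4)² = [[34,21],[21,13]]
Q^16 = (Q^8)² = [[133,72],[72,61]]
Q^32 = (Q^16)² = [[181,60],[60,121]]
Q^64 = (Q^32)² = [[127,3],[3,124]]
Q^129 = (Q^64)²·Q = [[55,34],[34,21]]
Q^258 = (Q^129)² = [[155,22],[22,133]]
F_258 mod 183 = Q^258[0][1] = 22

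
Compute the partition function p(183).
896684817527

p(n) counts ways to write n as a sum of positive integers (order ignored).
Euler's pentagonal recurrence: p(k) = p(k-1) + p(k-2) - p(k-5) - p(k-7) + p(k-12) + p(k-15) - ... (offsets j(3j∓1)/2, signs ++--, p(0)=1, p(<0)=0).
DP table for k = 0..182: p(0)=1, p(1)=1, p(2)=2, p(3)=3, p(4)=5, p(5)=7, p(6)=11, p(7)=15, p(8)=22, p(9)=30, p(10)=42, p(11)=56, p(12)=77, p(13)=101, p(14)=135, p(15)=176, p(16)=231, p(17)=297, p(18)=385, p(19)=490, p(20)=627, p(21)=792, p(22)=1002, p(23)=1255, p(24)=1575, p(25)=1958, p(26)=2436, p(27)=3010, p(28)=3718, p(29)=4565, p(30)=5604, p(31)=6842, p(32)=8349, p(33)=10143, p(34)=12310, p(35)=14883, p(36)=17977, p(37)=21637, p(38)=26015, p(39)=31185, p(40)=37338, p(41)=44583, p(42)=53174, p(43)=63261, p(44)=75175, p(45)=89134, p(46)=105558, p(47)=124754, p(48)=147273, p(49)=173525, p(50)=204226, p(51)=239943, p(52)=281589, p(53)=329931, p(54)=386155, p(55)=451276, p(56)=526823, p(57)=614154, p(58)=715220, p(59)=831820, p(60)=966467, p(61)=1121505, p(62)=1300156, p(63)=1505499, p(64)=1741630, p(65)=2012558, p(66)=2323520, p(67)=2679689, p(68)=3087735, p(69)=3554345, p(70)=4087968, p(71)=4697205, p(72)=5392783, p(73)=6185689, p(74)=7089500, p(75)=8118264, p(76)=9289091, p(77)=10619863, p(78)=12132164, p(79)=13848650, p(80)=15796476, p(81)=18004327, p(82)=20506255, p(83)=23338469, p(84)=26543660, p(85)=30167357, p(86)=34262962, p(87)=38887673, p(88)=44108109, p(89)=49995925, p(90)=56634173, p(91)=64112359, p(92)=72533807, p(93)=82010177, p(94)=92669720, p(95)=104651419, p(96)=118114304, p(97)=133230930, p(98)=150198136, p(99)=169229875, p(100)=190569292, p(101)=214481126, p(102)=241265379, p(103)=271248950, p(104)=304801365, p(105)=342325709, p(106)=384276336, p(107)=431149389, p(108)=483502844, p(109)=541946240, p(110)=607163746, p(111)=679903203, p(112)=761002156, p(113)=851376628, p(114)=952050665, p(115)=1064144451, p(116)=1188908248, p(117)=1327710076, p(118)=1482074143, p(119)=1653668665, p(120)=1844349560, p(121)=2056148051, p(122)=2291320912, p(123)=2552338241, p(124)=2841940500, p(125)=3163127352, p(126)=3519222692, p(127)=3913864295, p(128)=4351078600, p(129)=4835271870, p(130)=5371315400, p(131)=5964539504, p(132)=6620830889, p(133)=7346629512, p(134)=8149040695, p(135)=9035836076, p(136)=10015581680, p(137)=11097645016, p(138)=12292341831, p(139)=13610949895, p(140)=15065878135, p(141)=16670689208, p(142)=18440293320, p(143)=20390982757, p(144)=22540654445, p(145)=24908858009, p(146)=27517052599, p(147)=30388671978, p(148)=33549419497, p(149)=37027355200, p(150)=40853235313, p(151)=45060624582, p(152)=49686288421, p(153)=54770336324, p(154)=60356673280, p(155)=66493182097, p(156)=73232243759, p(157)=80630964769, p(158)=88751778802, p(159)=97662728555, p(160)=107438159466, p(161)=118159068427, p(162)=129913904637, p(163)=142798995930, p(164)=156919475295, p(165)=172389800255, p(166)=189334822579, p(167)=207890420102, p(168)=228204732751, p(169)=250438925115, p(170)=274768617130, p(171)=301384802048, p(172)=330495499613, p(173)=362326859895, p(174)=397125074750, p(175)=435157697830, p(176)=476715857290, p(177)=522115831195, p(178)=571701605655, p(179)=625846753120, p(180)=684957390936, p(181)=749474411781, p(182)=819876908323.
Final step: p(183) = p(182) + p(181) - p(178) - p(176) + p(171) + p(168) - p(161) - p(157) + p(148) + p(143) - p(132) - p(126) + p(113) + p(106) - p(91) - p(83) + p(66) + p(57) - p(38) - p(28) + p(7)
= 819876908323 + 749474411781 - 571701605655 - 476715857290 + 301384802048 + 228204732751 - 118159068427 - 80630964769 + 33549419497 + 20390982757 - 6620830889 - 3519222692 + 851376628 + 384276336 - 64112359 - 23338469 + 2323520 + 614154 - 26015 - 3718 + 15
= 896684817527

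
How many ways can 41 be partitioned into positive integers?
44583

p(n) counts ways to write n as a sum of positive integers (order ignored).
Euler's pentagonal recurrence: p(k) = p(k-1) + p(k-2) - p(k-5) - p(k-7) + p(k-12) + p(k-15) - ... (offsets j(3j∓1)/2, signs ++--, p(0)=1, p(<0)=0).
DP table for k = 0..40: p(0)=1, p(1)=1, p(2)=2, p(3)=3, p(4)=5, p(5)=7, p(6)=11, p(7)=15, p(8)=22, p(9)=30, p(10)=42, p(11)=56, p(12)=77, p(13)=101, p(14)=135, p(15)=176, p(16)=231, p(17)=297, p(18)=385, p(19)=490, p(20)=627, p(21)=792, p(22)=1002, p(23)=1255, p(24)=1575, p(25)=1958, p(26)=2436, p(27)=3010, p(28)=3718, p(29)=4565, p(30)=5604, p(31)=6842, p(32)=8349, p(33)=10143, p(34)=12310, p(35)=14883, p(36)=17977, p(37)=21637, p(38)=26015, p(39)=31185, p(40)=37338.
Final step: p(41) = p(40) + p(39) - p(36) - p(34) + p(29) + p(26) - p(19) - p(15) + p(6) + p(1)
= 37338 + 31185 - 17977 - 12310 + 4565 + 2436 - 490 - 176 + 11 + 1
= 44583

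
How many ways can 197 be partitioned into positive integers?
3068829878530

p(n) counts ways to write n as a sum of positive integers (order ignored).
Euler's pentagonal recurrence: p(k) = p(k-1) + p(k-2) - p(k-5) - p(k-7) + p(k-12) + p(k-15) - ... (offsets j(3j∓1)/2, signs ++--, p(0)=1, p(<0)=0).
DP table for k = 0..196: p(0)=1, p(1)=1, p(2)=2, p(3)=3, p(4)=5, p(5)=7, p(6)=11, p(7)=15, p(8)=22, p(9)=30, p(10)=42, p(11)=56, p(12)=77, p(13)=101, p(14)=135, p(15)=176, p(16)=231, p(17)=297, p(18)=385, p(19)=490, p(20)=627, p(21)=792, p(22)=1002, p(23)=1255, p(24)=1575, p(25)=1958, p(26)=2436, p(27)=3010, p(28)=3718, p(29)=4565, p(30)=5604, p(31)=6842, p(32)=8349, p(33)=10143, p(34)=12310, p(35)=14883, p(36)=17977, p(37)=21637, p(38)=26015, p(39)=31185, p(40)=37338, p(41)=44583, p(42)=53174, p(43)=63261, p(44)=75175, p(45)=89134, p(46)=105558, p(47)=124754, p(48)=147273, p(49)=173525, p(50)=204226, p(51)=239943, p(52)=281589, p(53)=329931, p(54)=386155, p(55)=451276, p(56)=526823, p(57)=614154, p(58)=715220, p(59)=831820, p(60)=966467, p(61)=1121505, p(62)=1300156, p(63)=1505499, p(64)=1741630, p(65)=2012558, p(66)=2323520, p(67)=2679689, p(68)=3087735, p(69)=3554345, p(70)=4087968, p(71)=4697205, p(72)=5392783, p(73)=6185689, p(74)=7089500, p(75)=8118264, p(76)=9289091, p(77)=10619863, p(78)=12132164, p(79)=13848650, p(80)=15796476, p(81)=18004327, p(82)=20506255, p(83)=23338469, p(84)=26543660, p(85)=30167357, p(86)=34262962, p(87)=38887673, p(88)=44108109, p(89)=49995925, p(90)=56634173, p(91)=64112359, p(92)=72533807, p(93)=82010177, p(94)=92669720, p(95)=104651419, p(96)=118114304, p(97)=133230930, p(98)=150198136, p(99)=169229875, p(100)=190569292, p(101)=214481126, p(102)=241265379, p(103)=271248950, p(104)=304801365, p(105)=342325709, p(106)=384276336, p(107)=431149389, p(108)=483502844, p(109)=541946240, p(110)=607163746, p(111)=679903203, p(112)=761002156, p(113)=851376628, p(114)=952050665, p(115)=1064144451, p(116)=1188908248, p(117)=1327710076, p(118)=1482074143, p(119)=1653668665, p(120)=1844349560, p(121)=2056148051, p(122)=2291320912, p(123)=2552338241, p(124)=2841940500, p(125)=3163127352, p(126)=3519222692, p(127)=3913864295, p(128)=4351078600, p(129)=4835271870, p(130)=5371315400, p(131)=5964539504, p(132)=6620830889, p(133)=7346629512, p(134)=8149040695, p(135)=9035836076, p(136)=10015581680, p(137)=11097645016, p(138)=12292341831, p(139)=13610949895, p(140)=15065878135, p(141)=16670689208, p(142)=18440293320, p(143)=20390982757, p(144)=22540654445, p(145)=24908858009, p(146)=27517052599, p(147)=30388671978, p(148)=33549419497, p(149)=37027355200, p(150)=40853235313, p(151)=45060624582, p(152)=49686288421, p(153)=54770336324, p(154)=60356673280, p(155)=66493182097, p(156)=73232243759, p(157)=80630964769, p(158)=88751778802, p(159)=97662728555, p(160)=107438159466, p(161)=118159068427, p(162)=129913904637, p(163)=142798995930, p(164)=156919475295, p(165)=172389800255, p(166)=189334822579, p(167)=207890420102, p(168)=228204732751, p(169)=250438925115, p(170)=274768617130, p(171)=301384802048, p(172)=330495499613, p(173)=362326859895, p(174)=397125074750, p(175)=435157697830, p(176)=476715857290, p(177)=522115831195, p(178)=571701605655, p(179)=625846753120, p(180)=684957390936, p(181)=749474411781, p(182)=819876908323, p(183)=896684817527, p(184)=980462880430, p(185)=1071823774337, p(186)=1171432692373, p(187)=1280011042268, p(188)=1398341745571, p(189)=1527273599625, p(190)=1667727404093, p(191)=1820701100652, p(192)=1987276856363, p(193)=2168627105469, p(194)=2366022741845, p(195)=2580840212973, p(196)=2814570987591.
Final step: p(197) = p(196) + p(195) - p(192) - p(190) + p(185) + p(182) - p(175) - p(171) + p(162) + p(157) - p(146) - p(140) + p(127) + p(120) - p(105) - p(97) + p(80) + p(71) - p(52) - p(42) + p(21) + p(10)
= 2814570987591 + 2580840212973 - 1987276856363 - 1667727404093 + 1071823774337 + 819876908323 - 435157697830 - 301384802048 + 129913904637 + 80630964769 - 27517052599 - 15065878135 + 3913864295 + 1844349560 - 342325709 - 133230930 + 15796476 + 4697205 - 281589 - 53174 + 792 + 42
= 3068829878530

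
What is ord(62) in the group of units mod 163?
81

163 is prime, so ord(62) divides φ(163) = 162.
Divisors of 162: 1, 2, 3, 6, 9, 18, 27, 54, 81, 162.
Repeated squaring: 62^1 ≡ 62, 62^2 ≡ 95, 62^4 ≡ 60, 62^8 ≡ 14, 62^16 ≡ 33, 62^32 ≡ 111, 62^64 ≡ 96, 62^128 ≡ 88 (mod 163).
Test 62^d mod 163 for each divisor d in increasing order:
62^1 ≡ 62
62^2 ≡ 95
62^3 = 62^2·62^1 ≡ 22
62^6 = 62^4·62^2 ≡ 158
62^9 = 62^8·62^1 ≡ 53
62^18 = 62^16·62^2 ≡ 38
62^27 = 62^16·62^8·62^2·62^1 ≡ 58
62^54 = 62^32·62^16·62^4·62^2 ≡ 104
62^81 = 62^64·62^16·62^1 ≡ 1  ← first divisor giving 1
The order is 81.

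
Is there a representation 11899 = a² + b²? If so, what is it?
Not possible

Factorization: 11899 = 73 × 163
By Fermat: n is sum of two squares iff every prime p ≡ 3 (mod 4) appears to even power.
Prime(s) ≡ 3 (mod 4) with odd exponent: [(163, 1)]
Therefore 11899 cannot be expressed as a² + b².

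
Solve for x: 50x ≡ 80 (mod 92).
x ≡ 20 (mod 46)

gcd(50, 92) = 2, which divides 80, so solutions exist.
Divide through by 2: 25x ≡ 40 (mod 46).
Find 25^(-1) mod 46 by the extended Euclidean algorithm:
46 = 1 × 25 + 21  ⟹  21 = (1)·46 + (-1)·25
25 = 1 × 21 + 4  ⟹  4 = (-1)·46 + (2)·25
21 = 5 × 4 + 1  ⟹  1 = (6)·46 + (-11)·25
So (-11)·25 ≡ 1 (mod 46), i.e. 25^(-1) ≡ -11 ≡ 35 (mod 46).
x ≡ 35 × 40 = 1400 ≡ 20 (mod 46).
Check: 50 × 20 = 1000 ≡ 80 (mod 92).
x ≡ 20 (mod 46), giving 2 solutions mod 92.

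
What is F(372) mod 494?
372

Matrix identity: Q^n = [[F_(n+1), F_n], [F_n, F_(n-1)]] with Q = [[1,1],[1,0]].
n = 372 = 101110100₂. Square-and-multiply, entries mod 494:
Q^1 = [[1,1],[1,0]]
Q^2 = (Q^1)² = [[2,1],[1,1]]
Q^5 = (Q^2)²·Q = [[8,5],[5,3]]
Q^11 = (Q^5)²·Q = [[144,89],[89,55]]
Q^23 = (Q^11)²·Q = [[426,5],[5,421]]
Q^46 = (Q^23)² = [[203,283],[283,414]]
Q^93 = (Q^46)²·Q = [[3,268],[268,229]]
Q^186 = (Q^93)² = [[203,426],[426,271]]
Q^372 = (Q^186)² = [[385,372],[372,13]]
F_372 mod 494 = Q^372[0][1] = 372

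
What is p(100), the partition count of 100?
190569292

p(n) counts ways to write n as a sum of positive integers (order ignored).
Euler's pentagonal recurrence: p(k) = p(k-1) + p(k-2) - p(k-5) - p(k-7) + p(k-12) + p(k-15) - ... (offsets j(3j∓1)/2, signs ++--, p(0)=1, p(<0)=0).
DP table for k = 0..99: p(0)=1, p(1)=1, p(2)=2, p(3)=3, p(4)=5, p(5)=7, p(6)=11, p(7)=15, p(8)=22, p(9)=30, p(10)=42, p(11)=56, p(12)=77, p(13)=101, p(14)=135, p(15)=176, p(16)=231, p(17)=297, p(18)=385, p(19)=490, p(20)=627, p(21)=792, p(22)=1002, p(23)=1255, p(24)=1575, p(25)=1958, p(26)=2436, p(27)=3010, p(28)=3718, p(29)=4565, p(30)=5604, p(31)=6842, p(32)=8349, p(33)=10143, p(34)=12310, p(35)=14883, p(36)=17977, p(37)=21637, p(38)=26015, p(39)=31185, p(40)=37338, p(41)=44583, p(42)=53174, p(43)=63261, p(44)=75175, p(45)=89134, p(46)=105558, p(47)=124754, p(48)=147273, p(49)=173525, p(50)=204226, p(51)=239943, p(52)=281589, p(53)=329931, p(54)=386155, p(55)=451276, p(56)=526823, p(57)=614154, p(58)=715220, p(59)=831820, p(60)=966467, p(61)=1121505, p(62)=1300156, p(63)=1505499, p(64)=1741630, p(65)=2012558, p(66)=2323520, p(67)=2679689, p(68)=3087735, p(69)=3554345, p(70)=4087968, p(71)=4697205, p(72)=5392783, p(73)=6185689, p(74)=7089500, p(75)=8118264, p(76)=9289091, p(77)=10619863, p(78)=12132164, p(79)=13848650, p(80)=15796476, p(81)=18004327, p(82)=20506255, p(83)=23338469, p(84)=26543660, p(85)=30167357, p(86)=34262962, p(87)=38887673, p(88)=44108109, p(89)=49995925, p(90)=56634173, p(91)=64112359, p(92)=72533807, p(93)=82010177, p(94)=92669720, p(95)=104651419, p(96)=118114304, p(97)=133230930, p(98)=150198136, p(99)=169229875.
Final step: p(100) = p(99) + p(98) - p(95) - p(93) + p(88) + p(85) - p(78) - p(74) + p(65) + p(60) - p(49) - p(43) + p(30) + p(23) - p(8) - p(0)
= 169229875 + 150198136 - 104651419 - 82010177 + 44108109 + 30167357 - 12132164 - 7089500 + 2012558 + 966467 - 173525 - 63261 + 5604 + 1255 - 22 - 1
= 190569292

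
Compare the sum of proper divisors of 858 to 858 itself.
abundant

Proper divisors of 858: sum = 1 + 2 + 3 + 6 + 11 + 13 + 22 + 26 + 33 + 39 + 66 + 78 + 143 + 286 + 429 = 1158
Since 1158 > 858, 858 is abundant.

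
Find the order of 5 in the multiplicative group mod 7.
6

7 is prime, so ord(5) divides φ(7) = 6.
Divisors of 6: 1, 2, 3, 6.
Repeated squaring: 5^1 ≡ 5, 5^2 ≡ 4, 5^4 ≡ 2 (mod 7).
Test 5^d mod 7 for each divisor d in increasing order:
5^1 ≡ 5
5^2 ≡ 4
5^3 = 5^2·5^1 ≡ 6
5^6 = 5^4·5^2 ≡ 1  ← first divisor giving 1
The order is 6.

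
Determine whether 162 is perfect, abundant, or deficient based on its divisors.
abundant

Proper divisors of 162: sum = 1 + 2 + 3 + 6 + 9 + 18 + 27 + 54 + 81 = 201
Since 201 > 162, 162 is abundant.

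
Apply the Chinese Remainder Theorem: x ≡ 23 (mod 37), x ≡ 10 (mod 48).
874

Using Chinese Remainder Theorem:
M = 37 × 48 = 1776
M1 = 48, M2 = 37
y1 = 48^(-1) mod 37 = 27
y2 = 37^(-1) mod 48 = 13
x = (23×48×27 + 10×37×13) mod 1776 = 874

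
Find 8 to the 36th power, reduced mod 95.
1

Repeated squaring. Binary of 36 = 100100.
8^1 ≡ 8 (mod 95); 8^2 ≡ 64 (mod 95); 8^4 ≡ 11 (mod 95); 8^8 ≡ 26 (mod 95); 8^16 ≡ 11 (mod 95); 8^32 ≡ 26 (mod 95)
8^36 = 8^4 × 8^32 ≡ 1 (mod 95)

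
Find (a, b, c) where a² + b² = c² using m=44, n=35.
(711, 3080, 3161)

Euclid's formula: a = m² - n², b = 2mn, c = m² + n²
m = 44, n = 35
a = 44² - 35² = 1936 - 1225 = 711
b = 2 × 44 × 35 = 3080
c = 44² + 35² = 1936 + 1225 = 3161
Verification: 711² + 3080² = 505521 + 9486400 = 9991921 = 3161² ✓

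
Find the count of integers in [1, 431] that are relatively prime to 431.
430

431 = 431
φ(n) = n × ∏(1 - 1/p) for each prime p dividing n
φ(431) = 431 × (1 - 1/431) = 430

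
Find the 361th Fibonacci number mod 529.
206

Matrix identity: Q^n = [[F_(n+1), F_n], [F_n, F_(n-1)]] with Q = [[1,1],[1,0]].
n = 361 = 101101001₂. Square-and-multiply, entries mod 529:
Q^1 = [[1,1],[1,0]]
Q^2 = (Q^1)² = [[2,1],[1,1]]
Q^5 = (Q^2)²·Q = [[8,5],[5,3]]
Q^11 = (Q^5)²·Q = [[144,89],[89,55]]
Q^22 = (Q^11)² = [[91,254],[254,366]]
Q^45 = (Q^22)²·Q = [[22,324],[324,227]]
Q^90 = (Q^45)² = [[189,268],[268,450]]
Q^180 = (Q^90)² = [[158,385],[385,302]]
Q^361 = (Q^180)²·Q = [[91,206],[206,414]]
F_361 mod 529 = Q^361[0][1] = 206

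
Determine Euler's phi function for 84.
24

84 = 2^2 × 3 × 7
φ(n) = n × ∏(1 - 1/p) for each prime p dividing n
φ(84) = 84 × (1 - 1/2) × (1 - 1/3) × (1 - 1/7) = 24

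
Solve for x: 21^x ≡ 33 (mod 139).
21

Baby-step giant-step with step n = ⌈√139⌉ = 12.
Baby steps 21^j mod 139 (j:value) for j=0..11: 0:1, 1:21, 2:24, 3:87, 4:20, 5:3, 6:63, 7:72, 8:122, 9:60, 10:9, 11:50.
Giant-step multiplier: 21^(-12) ≡ 21^(138-12) = 21^126 ≡ 65 (mod 139).
Giant steps γ_i = 33·65^i mod 139: γ_0=33, γ_1=60 (in table at j=9).
x = i·n + j = 1·12 + 9 = 21.
Check: 21^21 ≡ 33 (mod 139).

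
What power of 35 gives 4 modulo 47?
22

Baby-step giant-step with step n = ⌈√47⌉ = 7.
Baby steps 35^j mod 47 (j:value) for j=0..6: 0:1, 1:35, 2:3, 3:11, 4:9, 5:33, 6:27.
Giant-step multiplier: 35^(-7) ≡ 35^(46-7) = 35^39 ≡ 19 (mod 47).
Giant steps γ_i = 4·19^i mod 47: γ_0=4, γ_1=29, γ_2=34, γ_3=35 (in table at j=1).
x = i·n + j = 3·7 + 1 = 22.
Check: 35^22 ≡ 4 (mod 47).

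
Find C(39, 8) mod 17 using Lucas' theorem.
0

Using Lucas' theorem:
Write n=39 and k=8 in base 17:
n in base 17: [2, 5]
k in base 17: [0, 8]
C(39,8) mod 17 = ∏ C(n_i, k_i) mod 17
Digit binomials (mod 17): C(2,0) = 1; C(5,8) = 0 (k_i > n_i)
Product: 1 × 0 = 0 ≡ 0 (mod 17)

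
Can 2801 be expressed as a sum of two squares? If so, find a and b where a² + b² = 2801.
20² + 49² (a=20, b=49)

Factorization: 2801 = 2801
By Fermat: n is sum of two squares iff every prime p ≡ 3 (mod 4) appears to even power.
All primes ≡ 3 (mod 4) appear to even power.
Search a = 0, 1, 2, … for 2801 - a² a perfect square: first hit at a = 20: 2801 - 400 = 2401 = 49².
2801 = 20² + 49² = 400 + 2401 ✓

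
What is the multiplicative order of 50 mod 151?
25

151 is prime, so ord(50) divides φ(151) = 150.
Divisors of 150: 1, 2, 3, 5, 6, 10, 15, 25, 30, 50, 75, 150.
Repeated squaring: 50^1 ≡ 50, 50^2 ≡ 84, 50^4 ≡ 110, 50^8 ≡ 20, 50^16 ≡ 98, 50^32 ≡ 91, 50^64 ≡ 127, 50^128 ≡ 123 (mod 151).
Test 50^d mod 151 for each divisor d in increasing order:
50^1 ≡ 50
50^2 ≡ 84
50^3 = 50^2·50^1 ≡ 123
50^5 = 50^4·50^1 ≡ 64
50^6 = 50^4·50^2 ≡ 29
50^10 = 50^8·50^2 ≡ 19
50^15 = 50^8·50^4·50^2·50^1 ≡ 8
50^25 = 50^16·50^8·50^1 ≡ 1  ← first divisor giving 1
The order is 25.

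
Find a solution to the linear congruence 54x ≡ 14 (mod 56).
x ≡ 21 (mod 28)

gcd(54, 56) = 2, which divides 14, so solutions exist.
Divide through by 2: 27x ≡ 7 (mod 28).
Find 27^(-1) mod 28 by the extended Euclidean algorithm:
28 = 1 × 27 + 1  ⟹  1 = (1)·28 + (-1)·27
So (-1)·27 ≡ 1 (mod 28), i.e. 27^(-1) ≡ -1 ≡ 27 (mod 28).
x ≡ 27 × 7 = 189 ≡ 21 (mod 28).
Check: 54 × 21 = 1134 ≡ 14 (mod 56).
x ≡ 21 (mod 28), giving 2 solutions mod 56.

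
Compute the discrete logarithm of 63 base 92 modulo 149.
136

Baby-step giant-step with step n = ⌈√149⌉ = 13.
Baby steps 92^j mod 149 (j:value) for j=0..12: 0:1, 1:92, 2:120, 3:14, 4:96, 5:41, 6:47, 7:3, 8:127, 9:62, 10:42, 11:139, 12:123.
Giant-step multiplier: 92^(-13) ≡ 92^(148-13) = 92^135 ≡ 93 (mod 149).
Giant steps γ_i = 63·93^i mod 149: γ_0=63, γ_1=48, γ_2=143, γ_3=38, γ_4=107, γ_5=117, γ_6=4, γ_7=74, γ_8=28, γ_9=71, γ_10=47 (in table at j=6).
x = i·n + j = 10·13 + 6 = 136.
Check: 92^136 ≡ 63 (mod 149).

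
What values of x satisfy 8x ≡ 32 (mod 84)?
x ≡ 4 (mod 21)

gcd(8, 84) = 4, which divides 32, so solutions exist.
Divide through by 4: 2x ≡ 8 (mod 21).
Find 2^(-1) mod 21 by the extended Euclidean algorithm:
21 = 10 × 2 + 1  ⟹  1 = (1)·21 + (-10)·2
So (-10)·2 ≡ 1 (mod 21), i.e. 2^(-1) ≡ -10 ≡ 11 (mod 21).
x ≡ 11 × 8 = 88 ≡ 4 (mod 21).
Check: 8 × 4 = 32 ≡ 32 (mod 84).
x ≡ 4 (mod 21), giving 4 solutions mod 84.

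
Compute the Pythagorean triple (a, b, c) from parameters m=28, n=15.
(559, 840, 1009)

Euclid's formula: a = m² - n², b = 2mn, c = m² + n²
m = 28, n = 15
a = 28² - 15² = 784 - 225 = 559
b = 2 × 28 × 15 = 840
c = 28² + 15² = 784 + 225 = 1009
Verification: 559² + 840² = 312481 + 705600 = 1018081 = 1009² ✓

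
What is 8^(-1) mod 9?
8

gcd(8, 9) = 1, so the inverse exists.
Extended Euclidean algorithm on (9, 8):
9 = 1 × 8 + 1  ⟹  1 = (1)·9 + (-1)·8
So (-1)·8 ≡ 1 (mod 9), i.e. 8^(-1) ≡ -1 ≡ 8 (mod 9).
Check: 8 × 8 = 64 ≡ 1 (mod 9)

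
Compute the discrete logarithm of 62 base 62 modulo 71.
1

Baby-step giant-step with step n = ⌈√71⌉ = 9.
Baby steps 62^j mod 71 (j:value) for j=0..8: 0:1, 1:62, 2:10, 3:52, 4:29, 5:23, 6:6, 7:17, 8:60.
h = 62 is already in the table at j=1, so x = 1.
Check: 62^1 ≡ 62 (mod 71).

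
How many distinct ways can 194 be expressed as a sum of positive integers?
2366022741845

p(n) counts ways to write n as a sum of positive integers (order ignored).
Euler's pentagonal recurrence: p(k) = p(k-1) + p(k-2) - p(k-5) - p(k-7) + p(k-12) + p(k-15) - ... (offsets j(3j∓1)/2, signs ++--, p(0)=1, p(<0)=0).
DP table for k = 0..193: p(0)=1, p(1)=1, p(2)=2, p(3)=3, p(4)=5, p(5)=7, p(6)=11, p(7)=15, p(8)=22, p(9)=30, p(10)=42, p(11)=56, p(12)=77, p(13)=101, p(14)=135, p(15)=176, p(16)=231, p(17)=297, p(18)=385, p(19)=490, p(20)=627, p(21)=792, p(22)=1002, p(23)=1255, p(24)=1575, p(25)=1958, p(26)=2436, p(27)=3010, p(28)=3718, p(29)=4565, p(30)=5604, p(31)=6842, p(32)=8349, p(33)=10143, p(34)=12310, p(35)=14883, p(36)=17977, p(37)=21637, p(38)=26015, p(39)=31185, p(40)=37338, p(41)=44583, p(42)=53174, p(43)=63261, p(44)=75175, p(45)=89134, p(46)=105558, p(47)=124754, p(48)=147273, p(49)=173525, p(50)=204226, p(51)=239943, p(52)=281589, p(53)=329931, p(54)=386155, p(55)=451276, p(56)=526823, p(57)=614154, p(58)=715220, p(59)=831820, p(60)=966467, p(61)=1121505, p(62)=1300156, p(63)=1505499, p(64)=1741630, p(65)=2012558, p(66)=2323520, p(67)=2679689, p(68)=3087735, p(69)=3554345, p(70)=4087968, p(71)=4697205, p(72)=5392783, p(73)=6185689, p(74)=7089500, p(75)=8118264, p(76)=9289091, p(77)=10619863, p(78)=12132164, p(79)=13848650, p(80)=15796476, p(81)=18004327, p(82)=20506255, p(83)=23338469, p(84)=26543660, p(85)=30167357, p(86)=34262962, p(87)=38887673, p(88)=44108109, p(89)=49995925, p(90)=56634173, p(91)=64112359, p(92)=72533807, p(93)=82010177, p(94)=92669720, p(95)=104651419, p(96)=118114304, p(97)=133230930, p(98)=150198136, p(99)=169229875, p(100)=190569292, p(101)=214481126, p(102)=241265379, p(103)=271248950, p(104)=304801365, p(105)=342325709, p(106)=384276336, p(107)=431149389, p(108)=483502844, p(109)=541946240, p(110)=607163746, p(111)=679903203, p(112)=761002156, p(113)=851376628, p(114)=952050665, p(115)=1064144451, p(116)=1188908248, p(117)=1327710076, p(118)=1482074143, p(119)=1653668665, p(120)=1844349560, p(121)=2056148051, p(122)=2291320912, p(123)=2552338241, p(124)=2841940500, p(125)=3163127352, p(126)=3519222692, p(127)=3913864295, p(128)=4351078600, p(129)=4835271870, p(130)=5371315400, p(131)=5964539504, p(132)=6620830889, p(133)=7346629512, p(134)=8149040695, p(135)=9035836076, p(136)=10015581680, p(137)=11097645016, p(138)=12292341831, p(139)=13610949895, p(140)=15065878135, p(141)=16670689208, p(142)=18440293320, p(143)=20390982757, p(144)=22540654445, p(145)=24908858009, p(146)=27517052599, p(147)=30388671978, p(148)=33549419497, p(149)=37027355200, p(150)=40853235313, p(151)=45060624582, p(152)=49686288421, p(153)=54770336324, p(154)=60356673280, p(155)=66493182097, p(156)=73232243759, p(157)=80630964769, p(158)=88751778802, p(159)=97662728555, p(160)=107438159466, p(161)=118159068427, p(162)=129913904637, p(163)=142798995930, p(164)=156919475295, p(165)=172389800255, p(166)=189334822579, p(167)=207890420102, p(168)=228204732751, p(169)=250438925115, p(170)=274768617130, p(171)=301384802048, p(172)=330495499613, p(173)=362326859895, p(174)=397125074750, p(175)=435157697830, p(176)=476715857290, p(177)=522115831195, p(178)=571701605655, p(179)=625846753120, p(180)=684957390936, p(181)=749474411781, p(182)=819876908323, p(183)=896684817527, p(184)=980462880430, p(185)=1071823774337, p(186)=1171432692373, p(187)=1280011042268, p(188)=1398341745571, p(189)=1527273599625, p(190)=1667727404093, p(191)=1820701100652, p(192)=1987276856363, p(193)=2168627105469.
Final step: p(194) = p(193) + p(192) - p(189) - p(187) + p(182) + p(179) - p(172) - p(168) + p(159) + p(154) - p(143) - p(137) + p(124) + p(117) - p(102) - p(94) + p(77) + p(68) - p(49) - p(39) + p(18) + p(7)
= 2168627105469 + 1987276856363 - 1527273599625 - 1280011042268 + 819876908323 + 625846753120 - 330495499613 - 228204732751 + 97662728555 + 60356673280 - 20390982757 - 11097645016 + 2841940500 + 1327710076 - 241265379 - 92669720 + 10619863 + 3087735 - 173525 - 31185 + 385 + 15
= 2366022741845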